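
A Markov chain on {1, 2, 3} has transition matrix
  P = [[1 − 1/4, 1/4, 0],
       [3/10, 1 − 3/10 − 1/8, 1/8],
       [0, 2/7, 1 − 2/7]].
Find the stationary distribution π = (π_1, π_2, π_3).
π = (96/211, 80/211, 35/211)

This is a birth-death chain on three states, which satisfies detailed balance: π_1 · P_{12} = π_2 · P_{21} and π_2 · P_{23} = π_3 · P_{32}.
From π_1 · 1/4 = π_2 · 3/10: π_2/π_1 = (1/4)/(3/10) = 5/6.
From π_2 · 1/8 = π_3 · 2/7: π_3/π_2 = (1/8)/(2/7) = 7/16.
Take π_1 proportional to 1; then unnormalized π = (1, 5/6, 35/96). Normalize by dividing by the sum 211/96:
  π = (96/211, 80/211, 35/211).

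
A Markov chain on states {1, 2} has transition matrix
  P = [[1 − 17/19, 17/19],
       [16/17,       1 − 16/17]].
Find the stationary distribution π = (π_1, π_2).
π_1 = 304/593, π_2 = 289/593

Solve πP = π with π_1 + π_2 = 1. From πP = π: π_1 · (1 − 17/19) + π_2 · 16/17 = π_1 ⇒ π_2 · 16/17 = π_1 · 17/19 ⇒ π_2/π_1 = (17/19)/(16/17) = 289/304. Together with π_1 + π_2 = 1:
  π_1 = (16/17)/(17/19 + 16/17) = (16/17)/(593/323) = 304/593,
  π_2 = (17/19)/(17/19 + 16/17) = (17/19)/(593/323) = 289/593.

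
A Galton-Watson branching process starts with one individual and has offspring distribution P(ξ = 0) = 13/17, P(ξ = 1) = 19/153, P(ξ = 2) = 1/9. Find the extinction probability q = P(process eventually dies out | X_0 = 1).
q = 1

Mean offspring μ = 0·13/17 + 1·19/153 + 2·1/9 = 53/153 ≤ 1. For μ ≤ 1 with offspring not concentrated at 1, the Galton-Watson process goes extinct almost surely, so q = 1.
(Algebraic check: The pgf is f(s) = 13/17 + 19/153·s + 1/9·s². The extinction probability q is the smallest fixed point of f in [0, 1]. Setting s = f(s):
  1/9·s² + (19/153 − 1)·s + 13/17 = 0
  1/9·s² − (13/17 + 1/9)·s + 13/17 = 0
which factors as (s − 1)·(1/9·s − 13/17) = 0, giving roots s = 1 and s = (13/17)/(1/9) = 117/17. Since 117/17 ≥ 1, the smallest root in [0, 1] is s = 1.)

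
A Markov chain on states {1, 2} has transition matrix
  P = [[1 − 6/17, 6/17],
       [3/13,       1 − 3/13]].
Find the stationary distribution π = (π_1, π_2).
π_1 = 17/43, π_2 = 26/43

Solve πP = π with π_1 + π_2 = 1. From πP = π: π_1 · (1 − 6/17) + π_2 · 3/13 = π_1 ⇒ π_2 · 3/13 = π_1 · 6/17 ⇒ π_2/π_1 = (6/17)/(3/13) = 26/17. Together with π_1 + π_2 = 1:
  π_1 = (3/13)/(6/17 + 3/13) = (3/13)/(129/221) = 17/43,
  π_2 = (6/17)/(6/17 + 3/13) = (6/17)/(129/221) = 26/43.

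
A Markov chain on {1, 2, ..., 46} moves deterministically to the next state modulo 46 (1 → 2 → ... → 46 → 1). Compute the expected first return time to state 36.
E[T_36 | X_0 = 36] = 46

The chain cycles deterministically, so starting at state 36 it returns in exactly 46 steps. Equivalently, the stationary distribution is uniform π_j = 1/46 for every state j, so by Kac's formula E[T_36] = 1/π_36 = 46.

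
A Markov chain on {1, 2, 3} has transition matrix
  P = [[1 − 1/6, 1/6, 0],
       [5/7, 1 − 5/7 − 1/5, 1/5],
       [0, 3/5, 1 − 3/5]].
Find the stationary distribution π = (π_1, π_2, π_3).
π = (45/59, 21/118, 7/118)

This is a birth-death chain on three states, which satisfies detailed balance: π_1 · P_{12} = π_2 · P_{21} and π_2 · P_{23} = π_3 · P_{32}.
From π_1 · 1/6 = π_2 · 5/7: π_2/π_1 = (1/6)/(5/7) = 7/30.
From π_2 · 1/5 = π_3 · 3/5: π_3/π_2 = (1/5)/(3/5) = 1/3.
Take π_1 proportional to 1; then unnormalized π = (1, 7/30, 7/90). Normalize by dividing by the sum 59/45:
  π = (45/59, 21/118, 7/118).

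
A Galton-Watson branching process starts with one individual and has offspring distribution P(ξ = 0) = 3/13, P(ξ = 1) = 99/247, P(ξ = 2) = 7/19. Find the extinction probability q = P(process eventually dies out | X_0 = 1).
q = 57/91

The pgf is f(s) = 3/13 + 99/247·s + 7/19·s². The extinction probability q is the smallest fixed point of f in [0, 1]. Setting s = f(s):
  7/19·s² + (99/247 − 1)·s + 3/13 = 0
  7/19·s² − (3/13 + 7/19)·s + 3/13 = 0
which factors as (s − 1)·(7/19·s − 3/13) = 0, giving roots s = 1 and s = (3/13)/(7/19) = 57/91.
Mean offspring μ = 99/247 + 2·7/19 = 281/247 > 1 (supercritical), so q < 1. The extinction probability is the smaller root: q = (3/13)/(7/19) = 57/91.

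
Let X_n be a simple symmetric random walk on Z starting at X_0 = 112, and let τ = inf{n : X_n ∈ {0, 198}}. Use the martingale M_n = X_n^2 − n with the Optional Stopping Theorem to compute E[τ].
E[τ] = 9632

M_n = X_n^2 − n is a martingale (since E[X_{n+1}^2 | F_n] = X_n^2 + 1). By OST (τ has finite mean in a bounded region), E[M_τ] = E[M_0] = X_0^2 − 0 = 112^2 = 12544. Also E[M_τ] = E[X_τ^2] − E[τ]. The walk exits at 0 or 198, with P(hit 198 first) = 112/198, so E[X_τ^2] = 198^2 · 112/198 + 0 = 22176. Thus E[τ] = E[X_τ^2] − E[M_τ] = 22176 − 12544 = 9632 = 112(198 − 112) = 9632.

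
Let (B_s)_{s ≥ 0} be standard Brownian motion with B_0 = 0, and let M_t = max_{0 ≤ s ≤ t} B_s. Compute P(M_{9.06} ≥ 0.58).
P(M_{9.06} ≥ 0.58) = 2·P(B_{9.06} ≥ 0.58) = 2(1 − Φ(0.58/√9.06)) ≈ 0.8472

By the reflection principle for Brownian motion, P(M_t ≥ a) = 2 · P(B_t ≥ a) for a ≥ 0. Since B_t ~ N(0, t), P(B_t ≥ 0.58) = 1 − Φ(0.58/√t) = 1 − Φ(0.58/√9.06) = 1 − Φ(0.1927). So
  P(M_{9.06} ≥ 0.58) = 2(1 − Φ(0.1927)) ≈ 0.8472.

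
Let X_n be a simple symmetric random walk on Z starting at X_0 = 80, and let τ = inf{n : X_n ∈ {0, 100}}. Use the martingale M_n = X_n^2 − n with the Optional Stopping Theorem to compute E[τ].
E[τ] = 1600

M_n = X_n^2 − n is a martingale (since E[X_{n+1}^2 | F_n] = X_n^2 + 1). By OST (τ has finite mean in a bounded region), E[M_τ] = E[M_0] = X_0^2 − 0 = 80^2 = 6400. Also E[M_τ] = E[X_τ^2] − E[τ]. The walk exits at 0 or 100, with P(hit 100 first) = 80/100, so E[X_τ^2] = 100^2 · 80/100 + 0 = 8000. Thus E[τ] = E[X_τ^2] − E[M_τ] = 8000 − 6400 = 1600 = 80(100 − 80) = 1600.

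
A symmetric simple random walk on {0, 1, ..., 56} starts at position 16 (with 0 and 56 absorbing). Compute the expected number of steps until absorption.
E[τ | X_0 = 16] = 640

Let v_k = E[τ | X_0 = k]. Boundary: v_0 = v_56 = 0. Recurrence: v_k = 1 + (v_{k-1} + v_{k+1})/2 for 1 ≤ k ≤ 55. The particular solution to v_k − (v_{k-1} + v_{k+1})/2 = 1 is v_k = −k^2. Adding homogeneous solution A + B k and matching boundaries gives v_k = k (56 − k). Substituting k = 16: v_16 = 16 · 40 = 640.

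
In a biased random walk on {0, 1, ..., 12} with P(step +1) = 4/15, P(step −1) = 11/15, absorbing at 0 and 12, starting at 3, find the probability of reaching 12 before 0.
P(hit 12 before 0) = (1 − (11/4)^3) / (1 − (11/4)^12) = 262144/2477041515

Let u_k denote P(reach 12 before 0 | start at k). Boundary: u_0 = 0, u_12 = 1. Recurrence: u_k = 4/15·u_{k+1} + 11/15·u_{k-1} for 1 ≤ k ≤ 11. Try u_k = A + B·r^k with r = q/p = (11/15)/(4/15) = 11/4. Substitution satisfies the recurrence; boundary conditions give:
  u_k = (1 − r^k) / (1 − r^N) = (1 − (11/4)^3) / (1 − (11/4)^12) = 262144/2477041515.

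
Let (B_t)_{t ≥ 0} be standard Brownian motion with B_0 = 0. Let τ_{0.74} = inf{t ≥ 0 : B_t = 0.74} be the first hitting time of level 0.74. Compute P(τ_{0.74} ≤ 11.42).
P(τ_{0.74} ≤ 11.42) = 2(1 − Φ(0.74/√11.42)) = 2(1 − Φ(0.2190)) ≈ 0.8267

By the reflection principle for standard BM, P(τ_b ≤ t) = 2 · P(B_t ≥ b). Since B_t ~ N(0, t), P(B_t ≥ 0.74) = 1 − Φ(0.74/√t) = 1 − Φ(0.74/√11.42) = 1 − Φ(0.2190) ≈ 0.41333. Doubling: P(τ_{0.74} ≤ 11.42) ≈ 2 · 0.41333 = 0.82666 ≈ 0.8267.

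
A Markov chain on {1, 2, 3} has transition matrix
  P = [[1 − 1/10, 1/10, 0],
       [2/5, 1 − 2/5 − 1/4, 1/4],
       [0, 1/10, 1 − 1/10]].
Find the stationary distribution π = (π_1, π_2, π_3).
π = (8/15, 2/15, 1/3)

This is a birth-death chain on three states, which satisfies detailed balance: π_1 · P_{12} = π_2 · P_{21} and π_2 · P_{23} = π_3 · P_{32}.
From π_1 · 1/10 = π_2 · 2/5: π_2/π_1 = (1/10)/(2/5) = 1/4.
From π_2 · 1/4 = π_3 · 1/10: π_3/π_2 = (1/4)/(1/10) = 5/2.
Take π_1 proportional to 1; then unnormalized π = (1, 1/4, 5/8). Normalize by dividing by the sum 15/8:
  π = (8/15, 2/15, 1/3).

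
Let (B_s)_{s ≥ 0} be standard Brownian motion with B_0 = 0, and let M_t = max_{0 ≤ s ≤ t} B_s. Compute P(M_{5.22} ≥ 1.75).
P(M_{5.22} ≥ 1.75) = 2·P(B_{5.22} ≥ 1.75) = 2(1 − Φ(1.75/√5.22)) ≈ 0.4437

By the reflection principle for Brownian motion, P(M_t ≥ a) = 2 · P(B_t ≥ a) for a ≥ 0. Since B_t ~ N(0, t), P(B_t ≥ 1.75) = 1 − Φ(1.75/√t) = 1 − Φ(1.75/√5.22) = 1 − Φ(0.7660). So
  P(M_{5.22} ≥ 1.75) = 2(1 − Φ(0.7660)) ≈ 0.4437.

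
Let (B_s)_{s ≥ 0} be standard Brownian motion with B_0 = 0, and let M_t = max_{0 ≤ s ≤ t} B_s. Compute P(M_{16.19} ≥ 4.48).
P(M_{16.19} ≥ 4.48) = 2·P(B_{16.19} ≥ 4.48) = 2(1 − Φ(4.48/√16.19)) ≈ 0.2655

By the reflection principle for Brownian motion, P(M_t ≥ a) = 2 · P(B_t ≥ a) for a ≥ 0. Since B_t ~ N(0, t), P(B_t ≥ 4.48) = 1 − Φ(4.48/√t) = 1 − Φ(4.48/√16.19) = 1 − Φ(1.1134). So
  P(M_{16.19} ≥ 4.48) = 2(1 − Φ(1.1134)) ≈ 0.2655.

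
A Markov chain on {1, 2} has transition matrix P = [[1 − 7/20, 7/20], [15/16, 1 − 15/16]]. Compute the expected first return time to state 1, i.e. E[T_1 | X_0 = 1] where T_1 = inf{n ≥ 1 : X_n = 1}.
E[T_1 | X_0 = 1] = 1/π_1 = 103/75

For an irreducible recurrent Markov chain with stationary distribution π, E[T_i | X_0 = i] = 1/π_i (Kac's formula). Here π_1 = (15/16)/(7/20 + 15/16) = (15/16)/(103/80) = 75/103, so E[T_1 | X_0 = 1] = 1/π_1 = (7/20 + 15/16)/(15/16) = (103/80)/(15/16) = 103/75.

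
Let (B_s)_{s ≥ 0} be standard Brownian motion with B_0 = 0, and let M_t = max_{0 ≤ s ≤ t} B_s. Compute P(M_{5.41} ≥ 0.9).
P(M_{5.41} ≥ 0.9) = 2·P(B_{5.41} ≥ 0.9) = 2(1 − Φ(0.9/√5.41)) ≈ 0.6988

By the reflection principle for Brownian motion, P(M_t ≥ a) = 2 · P(B_t ≥ a) for a ≥ 0. Since B_t ~ N(0, t), P(B_t ≥ 0.9) = 1 − Φ(0.9/√t) = 1 − Φ(0.9/√5.41) = 1 − Φ(0.3869). So
  P(M_{5.41} ≥ 0.9) = 2(1 − Φ(0.3869)) ≈ 0.6988.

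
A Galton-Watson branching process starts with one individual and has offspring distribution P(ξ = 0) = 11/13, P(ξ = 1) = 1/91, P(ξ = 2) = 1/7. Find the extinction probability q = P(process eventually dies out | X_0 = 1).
q = 1

Mean offspring μ = 0·11/13 + 1·1/91 + 2·1/7 = 27/91 ≤ 1. For μ ≤ 1 with offspring not concentrated at 1, the Galton-Watson process goes extinct almost surely, so q = 1.
(Algebraic check: The pgf is f(s) = 11/13 + 1/91·s + 1/7·s². The extinction probability q is the smallest fixed point of f in [0, 1]. Setting s = f(s):
  1/7·s² + (1/91 − 1)·s + 11/13 = 0
  1/7·s² − (11/13 + 1/7)·s + 11/13 = 0
which factors as (s − 1)·(1/7·s − 11/13) = 0, giving roots s = 1 and s = (11/13)/(1/7) = 77/13. Since 77/13 ≥ 1, the smallest root in [0, 1] is s = 1.)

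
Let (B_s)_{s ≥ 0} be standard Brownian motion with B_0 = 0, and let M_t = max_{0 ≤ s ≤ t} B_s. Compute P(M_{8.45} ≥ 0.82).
P(M_{8.45} ≥ 0.82) = 2·P(B_{8.45} ≥ 0.82) = 2(1 − Φ(0.82/√8.45)) ≈ 0.7779

By the reflection principle for Brownian motion, P(M_t ≥ a) = 2 · P(B_t ≥ a) for a ≥ 0. Since B_t ~ N(0, t), P(B_t ≥ 0.82) = 1 − Φ(0.82/√t) = 1 − Φ(0.82/√8.45) = 1 − Φ(0.2821). So
  P(M_{8.45} ≥ 0.82) = 2(1 − Φ(0.2821)) ≈ 0.7779.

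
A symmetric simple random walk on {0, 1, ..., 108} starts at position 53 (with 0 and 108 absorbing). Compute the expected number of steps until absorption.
E[τ | X_0 = 53] = 2915

Let v_k = E[τ | X_0 = k]. Boundary: v_0 = v_108 = 0. Recurrence: v_k = 1 + (v_{k-1} + v_{k+1})/2 for 1 ≤ k ≤ 107. The particular solution to v_k − (v_{k-1} + v_{k+1})/2 = 1 is v_k = −k^2. Adding homogeneous solution A + B k and matching boundaries gives v_k = k (108 − k). Substituting k = 53: v_53 = 53 · 55 = 2915.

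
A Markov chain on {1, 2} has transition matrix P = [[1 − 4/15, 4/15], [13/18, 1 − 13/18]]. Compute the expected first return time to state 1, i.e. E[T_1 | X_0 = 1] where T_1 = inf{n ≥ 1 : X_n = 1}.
E[T_1 | X_0 = 1] = 1/π_1 = 89/65

For an irreducible recurrent Markov chain with stationary distribution π, E[T_i | X_0 = i] = 1/π_i (Kac's formula). Here π_1 = (13/18)/(4/15 + 13/18) = (13/18)/(89/90) = 65/89, so E[T_1 | X_0 = 1] = 1/π_1 = (4/15 + 13/18)/(13/18) = (89/90)/(13/18) = 89/65.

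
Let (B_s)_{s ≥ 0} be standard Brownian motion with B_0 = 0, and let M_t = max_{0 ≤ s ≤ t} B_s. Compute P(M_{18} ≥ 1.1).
P(M_{18} ≥ 1.1) = 2·P(B_{18} ≥ 1.1) = 2(1 − Φ(1.1/√18)) ≈ 0.7954

By the reflection principle for Brownian motion, P(M_t ≥ a) = 2 · P(B_t ≥ a) for a ≥ 0. Since B_t ~ N(0, t), P(B_t ≥ 1.1) = 1 − Φ(1.1/√t) = 1 − Φ(1.1/√18) = 1 − Φ(0.2593). So
  P(M_{18} ≥ 1.1) = 2(1 − Φ(0.2593)) ≈ 0.7954.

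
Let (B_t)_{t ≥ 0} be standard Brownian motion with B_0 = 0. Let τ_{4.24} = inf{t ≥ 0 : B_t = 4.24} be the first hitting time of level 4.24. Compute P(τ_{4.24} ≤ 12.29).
P(τ_{4.24} ≤ 12.29) = 2(1 − Φ(4.24/√12.29)) = 2(1 − Φ(1.2095)) ≈ 0.2265

By the reflection principle for standard BM, P(τ_b ≤ t) = 2 · P(B_t ≥ b). Since B_t ~ N(0, t), P(B_t ≥ 4.24) = 1 − Φ(4.24/√t) = 1 − Φ(4.24/√12.29) = 1 − Φ(1.2095) ≈ 0.11324. Doubling: P(τ_{4.24} ≤ 12.29) ≈ 2 · 0.11324 = 0.22648 ≈ 0.2265.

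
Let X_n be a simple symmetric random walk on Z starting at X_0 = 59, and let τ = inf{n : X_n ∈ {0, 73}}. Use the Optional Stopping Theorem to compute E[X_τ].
E[X_τ] = 59

X_n is a martingale and τ is a bounded-mean stopping time (indeed τ is finite a.s. with bounded expectation since the walk is in a bounded region). By the OST, E[X_τ] = E[X_0] = 59. Equivalently: E[X_τ] = 73 · P(hit 73 first) + 0 · P(hit 0 first) = 73 · (59/73) = 59.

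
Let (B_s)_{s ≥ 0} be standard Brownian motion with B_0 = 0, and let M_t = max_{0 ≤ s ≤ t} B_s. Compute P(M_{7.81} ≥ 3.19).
P(M_{7.81} ≥ 3.19) = 2·P(B_{7.81} ≥ 3.19) = 2(1 − Φ(3.19/√7.81)) ≈ 0.2537

By the reflection principle for Brownian motion, P(M_t ≥ a) = 2 · P(B_t ≥ a) for a ≥ 0. Since B_t ~ N(0, t), P(B_t ≥ 3.19) = 1 − Φ(3.19/√t) = 1 − Φ(3.19/√7.81) = 1 − Φ(1.1415). So
  P(M_{7.81} ≥ 3.19) = 2(1 − Φ(1.1415)) ≈ 0.2537.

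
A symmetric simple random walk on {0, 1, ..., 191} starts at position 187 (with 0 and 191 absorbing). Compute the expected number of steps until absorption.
E[τ | X_0 = 187] = 748

Let v_k = E[τ | X_0 = k]. Boundary: v_0 = v_191 = 0. Recurrence: v_k = 1 + (v_{k-1} + v_{k+1})/2 for 1 ≤ k ≤ 190. The particular solution to v_k − (v_{k-1} + v_{k+1})/2 = 1 is v_k = −k^2. Adding homogeneous solution A + B k and matching boundaries gives v_k = k (191 − k). Substituting k = 187: v_187 = 187 · 4 = 748.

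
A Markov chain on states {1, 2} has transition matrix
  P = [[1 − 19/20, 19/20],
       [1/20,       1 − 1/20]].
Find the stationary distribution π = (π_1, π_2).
π_1 = 1/20, π_2 = 19/20

Solve πP = π with π_1 + π_2 = 1. From πP = π: π_1 · (1 − 19/20) + π_2 · 1/20 = π_1 ⇒ π_2 · 1/20 = π_1 · 19/20 ⇒ π_2/π_1 = (19/20)/(1/20) = 19. Together with π_1 + π_2 = 1:
  π_1 = (1/20)/(19/20 + 1/20) = (1/20)/(1) = 1/20,
  π_2 = (19/20)/(19/20 + 1/20) = (19/20)/(1) = 19/20.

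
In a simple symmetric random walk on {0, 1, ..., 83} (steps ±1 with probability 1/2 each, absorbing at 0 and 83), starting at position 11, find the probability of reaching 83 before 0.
P(hit 83 before 0) = 11/83

Let u_k = P(hit 83 before 0 | start at k). Then u_0 = 0, u_83 = 1, and u_k = u_{k-1}/2 + u_{k+1}/2 for 1 ≤ k ≤ 82. This harmonic recurrence is solved by u_k = k/83, giving u_11 = 11/83.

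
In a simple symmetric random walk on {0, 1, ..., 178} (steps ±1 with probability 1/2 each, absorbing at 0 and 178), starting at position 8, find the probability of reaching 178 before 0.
P(hit 178 before 0) = 8/178 = 4/89

Let u_k = P(hit 178 before 0 | start at k). Then u_0 = 0, u_178 = 1, and u_k = u_{k-1}/2 + u_{k+1}/2 for 1 ≤ k ≤ 177. This harmonic recurrence is solved by u_k = k/178, giving u_8 = 8/178 = 4/89.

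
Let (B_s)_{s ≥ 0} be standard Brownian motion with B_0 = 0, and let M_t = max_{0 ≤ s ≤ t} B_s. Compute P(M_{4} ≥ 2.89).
P(M_{4} ≥ 2.89) = 2·P(B_{4} ≥ 2.89) = 2(1 − Φ(2.89/√4)) ≈ 0.1485

By the reflection principle for Brownian motion, P(M_t ≥ a) = 2 · P(B_t ≥ a) for a ≥ 0. Since B_t ~ N(0, t), P(B_t ≥ 2.89) = 1 − Φ(2.89/√t) = 1 − Φ(2.89/√4) = 1 − Φ(1.4450). So
  P(M_{4} ≥ 2.89) = 2(1 − Φ(1.4450)) ≈ 0.1485.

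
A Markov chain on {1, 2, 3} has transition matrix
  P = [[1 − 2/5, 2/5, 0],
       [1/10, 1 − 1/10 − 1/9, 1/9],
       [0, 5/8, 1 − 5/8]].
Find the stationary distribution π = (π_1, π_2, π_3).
π = (45/257, 180/257, 32/257)

This is a birth-death chain on three states, which satisfies detailed balance: π_1 · P_{12} = π_2 · P_{21} and π_2 · P_{23} = π_3 · P_{32}.
From π_1 · 2/5 = π_2 · 1/10: π_2/π_1 = (2/5)/(1/10) = 4.
From π_2 · 1/9 = π_3 · 5/8: π_3/π_2 = (1/9)/(5/8) = 8/45.
Take π_1 proportional to 1; then unnormalized π = (1, 4, 32/45). Normalize by dividing by the sum 257/45:
  π = (45/257, 180/257, 32/257).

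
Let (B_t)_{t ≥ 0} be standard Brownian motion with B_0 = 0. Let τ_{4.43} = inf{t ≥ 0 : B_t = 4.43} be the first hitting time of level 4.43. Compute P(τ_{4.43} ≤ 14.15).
P(τ_{4.43} ≤ 14.15) = 2(1 − Φ(4.43/√14.15)) = 2(1 − Φ(1.1777)) ≈ 0.2389

By the reflection principle for standard BM, P(τ_b ≤ t) = 2 · P(B_t ≥ b). Since B_t ~ N(0, t), P(B_t ≥ 4.43) = 1 − Φ(4.43/√t) = 1 − Φ(4.43/√14.15) = 1 − Φ(1.1777) ≈ 0.11946. Doubling: P(τ_{4.43} ≤ 14.15) ≈ 2 · 0.11946 = 0.23892 ≈ 0.2389.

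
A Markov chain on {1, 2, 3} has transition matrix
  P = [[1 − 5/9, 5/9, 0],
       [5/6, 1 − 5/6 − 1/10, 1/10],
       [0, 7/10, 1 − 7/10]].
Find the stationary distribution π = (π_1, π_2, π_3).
π = (21/37, 14/37, 2/37)

This is a birth-death chain on three states, which satisfies detailed balance: π_1 · P_{12} = π_2 · P_{21} and π_2 · P_{23} = π_3 · P_{32}.
From π_1 · 5/9 = π_2 · 5/6: π_2/π_1 = (5/9)/(5/6) = 2/3.
From π_2 · 1/10 = π_3 · 7/10: π_3/π_2 = (1/10)/(7/10) = 1/7.
Take π_1 proportional to 1; then unnormalized π = (1, 2/3, 2/21). Normalize by dividing by the sum 37/21:
  π = (21/37, 14/37, 2/37).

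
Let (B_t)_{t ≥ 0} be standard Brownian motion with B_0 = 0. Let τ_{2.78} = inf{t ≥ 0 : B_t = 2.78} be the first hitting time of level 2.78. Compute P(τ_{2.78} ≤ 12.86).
P(τ_{2.78} ≤ 12.86) = 2(1 − Φ(2.78/√12.86)) = 2(1 − Φ(0.7752)) ≈ 0.4382

By the reflection principle for standard BM, P(τ_b ≤ t) = 2 · P(B_t ≥ b). Since B_t ~ N(0, t), P(B_t ≥ 2.78) = 1 − Φ(2.78/√t) = 1 − Φ(2.78/√12.86) = 1 − Φ(0.7752) ≈ 0.21911. Doubling: P(τ_{2.78} ≤ 12.86) ≈ 2 · 0.21911 = 0.43822 ≈ 0.4382.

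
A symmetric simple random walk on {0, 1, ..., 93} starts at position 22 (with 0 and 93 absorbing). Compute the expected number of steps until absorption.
E[τ | X_0 = 22] = 1562

Let v_k = E[τ | X_0 = k]. Boundary: v_0 = v_93 = 0. Recurrence: v_k = 1 + (v_{k-1} + v_{k+1})/2 for 1 ≤ k ≤ 92. The particular solution to v_k − (v_{k-1} + v_{k+1})/2 = 1 is v_k = −k^2. Adding homogeneous solution A + B k and matching boundaries gives v_k = k (93 − k). Substituting k = 22: v_22 = 22 · 71 = 1562.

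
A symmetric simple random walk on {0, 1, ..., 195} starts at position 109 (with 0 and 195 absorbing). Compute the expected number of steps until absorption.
E[τ | X_0 = 109] = 9374

Let v_k = E[τ | X_0 = k]. Boundary: v_0 = v_195 = 0. Recurrence: v_k = 1 + (v_{k-1} + v_{k+1})/2 for 1 ≤ k ≤ 194. The particular solution to v_k − (v_{k-1} + v_{k+1})/2 = 1 is v_k = −k^2. Adding homogeneous solution A + B k and matching boundaries gives v_k = k (195 − k). Substituting k = 109: v_109 = 109 · 86 = 9374.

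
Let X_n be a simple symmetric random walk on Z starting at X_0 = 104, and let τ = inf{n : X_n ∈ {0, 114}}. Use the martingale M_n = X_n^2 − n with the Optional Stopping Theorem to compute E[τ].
E[τ] = 1040

M_n = X_n^2 − n is a martingale (since E[X_{n+1}^2 | F_n] = X_n^2 + 1). By OST (τ has finite mean in a bounded region), E[M_τ] = E[M_0] = X_0^2 − 0 = 104^2 = 10816. Also E[M_τ] = E[X_τ^2] − E[τ]. The walk exits at 0 or 114, with P(hit 114 first) = 104/114, so E[X_τ^2] = 114^2 · 104/114 + 0 = 11856. Thus E[τ] = E[X_τ^2] − E[M_τ] = 11856 − 10816 = 1040 = 104(114 − 104) = 1040.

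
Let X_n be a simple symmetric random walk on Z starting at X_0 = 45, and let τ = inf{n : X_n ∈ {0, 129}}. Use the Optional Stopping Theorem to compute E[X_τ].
E[X_τ] = 45

X_n is a martingale and τ is a bounded-mean stopping time (indeed τ is finite a.s. with bounded expectation since the walk is in a bounded region). By the OST, E[X_τ] = E[X_0] = 45. Equivalently: E[X_τ] = 129 · P(hit 129 first) + 0 · P(hit 0 first) = 129 · (45/129) = 45.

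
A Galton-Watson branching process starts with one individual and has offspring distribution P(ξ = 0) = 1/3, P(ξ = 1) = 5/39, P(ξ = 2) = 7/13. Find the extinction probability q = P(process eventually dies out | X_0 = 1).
q = 13/21

The pgf is f(s) = 1/3 + 5/39·s + 7/13·s². The extinction probability q is the smallest fixed point of f in [0, 1]. Setting s = f(s):
  7/13·s² + (5/39 − 1)·s + 1/3 = 0
  7/13·s² − (1/3 + 7/13)·s + 1/3 = 0
which factors as (s − 1)·(7/13·s − 1/3) = 0, giving roots s = 1 and s = (1/3)/(7/13) = 13/21.
Mean offspring μ = 5/39 + 2·7/13 = 47/39 > 1 (supercritical), so q < 1. The extinction probability is the smaller root: q = (1/3)/(7/13) = 13/21.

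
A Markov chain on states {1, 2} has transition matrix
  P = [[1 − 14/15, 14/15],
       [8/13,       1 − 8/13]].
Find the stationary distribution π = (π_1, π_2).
π_1 = 60/151, π_2 = 91/151

Solve πP = π with π_1 + π_2 = 1. From πP = π: π_1 · (1 − 14/15) + π_2 · 8/13 = π_1 ⇒ π_2 · 8/13 = π_1 · 14/15 ⇒ π_2/π_1 = (14/15)/(8/13) = 91/60. Together with π_1 + π_2 = 1:
  π_1 = (8/13)/(14/15 + 8/13) = (8/13)/(302/195) = 60/151,
  π_2 = (14/15)/(14/15 + 8/13) = (14/15)/(302/195) = 91/151.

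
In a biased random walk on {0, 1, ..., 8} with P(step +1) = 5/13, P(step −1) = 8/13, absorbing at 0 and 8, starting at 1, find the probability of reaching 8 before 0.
P(hit 8 before 0) = (1 − (8/5)^1) / (1 − (8/5)^8) = 78125/5462197

Let u_k denote P(reach 8 before 0 | start at k). Boundary: u_0 = 0, u_8 = 1. Recurrence: u_k = 5/13·u_{k+1} + 8/13·u_{k-1} for 1 ≤ k ≤ 7. Try u_k = A + B·r^k with r = q/p = (8/13)/(5/13) = 8/5. Substitution satisfies the recurrence; boundary conditions give:
  u_k = (1 − r^k) / (1 − r^N) = (1 − (8/5)^1) / (1 − (8/5)^8) = 78125/5462197.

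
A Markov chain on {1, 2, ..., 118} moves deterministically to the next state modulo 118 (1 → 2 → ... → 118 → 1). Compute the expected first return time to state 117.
E[T_117 | X_0 = 117] = 118

The chain cycles deterministically, so starting at state 117 it returns in exactly 118 steps. Equivalently, the stationary distribution is uniform π_j = 1/118 for every state j, so by Kac's formula E[T_117] = 1/π_117 = 118.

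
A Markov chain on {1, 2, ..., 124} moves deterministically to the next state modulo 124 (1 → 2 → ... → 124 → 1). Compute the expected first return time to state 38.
E[T_38 | X_0 = 38] = 124

The chain cycles deterministically, so starting at state 38 it returns in exactly 124 steps. Equivalently, the stationary distribution is uniform π_j = 1/124 for every state j, so by Kac's formula E[T_38] = 1/π_38 = 124.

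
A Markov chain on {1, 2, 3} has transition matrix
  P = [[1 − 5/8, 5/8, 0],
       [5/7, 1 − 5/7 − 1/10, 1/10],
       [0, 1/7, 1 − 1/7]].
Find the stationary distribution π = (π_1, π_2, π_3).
π = (80/199, 70/199, 49/199)

This is a birth-death chain on three states, which satisfies detailed balance: π_1 · P_{12} = π_2 · P_{21} and π_2 · P_{23} = π_3 · P_{32}.
From π_1 · 5/8 = π_2 · 5/7: π_2/π_1 = (5/8)/(5/7) = 7/8.
From π_2 · 1/10 = π_3 · 1/7: π_3/π_2 = (1/10)/(1/7) = 7/10.
Take π_1 proportional to 1; then unnormalized π = (1, 7/8, 49/80). Normalize by dividing by the sum 199/80:
  π = (80/199, 70/199, 49/199).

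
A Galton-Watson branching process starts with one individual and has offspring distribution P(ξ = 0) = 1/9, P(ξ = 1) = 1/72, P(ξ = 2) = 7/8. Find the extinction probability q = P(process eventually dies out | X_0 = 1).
q = 8/63

The pgf is f(s) = 1/9 + 1/72·s + 7/8·s². The extinction probability q is the smallest fixed point of f in [0, 1]. Setting s = f(s):
  7/8·s² + (1/72 − 1)·s + 1/9 = 0
  7/8·s² − (1/9 + 7/8)·s + 1/9 = 0
which factors as (s − 1)·(7/8·s − 1/9) = 0, giving roots s = 1 and s = (1/9)/(7/8) = 8/63.
Mean offspring μ = 1/72 + 2·7/8 = 127/72 > 1 (supercritical), so q < 1. The extinction probability is the smaller root: q = (1/9)/(7/8) = 8/63.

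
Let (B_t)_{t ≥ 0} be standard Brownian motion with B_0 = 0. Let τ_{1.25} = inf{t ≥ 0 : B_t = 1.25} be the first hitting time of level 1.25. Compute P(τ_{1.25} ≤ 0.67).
P(τ_{1.25} ≤ 0.67) = 2(1 − Φ(1.25/√0.67)) = 2(1 − Φ(1.5271)) ≈ 0.1267

By the reflection principle for standard BM, P(τ_b ≤ t) = 2 · P(B_t ≥ b). Since B_t ~ N(0, t), P(B_t ≥ 1.25) = 1 − Φ(1.25/√t) = 1 − Φ(1.25/√0.67) = 1 − Φ(1.5271) ≈ 0.06337. Doubling: P(τ_{1.25} ≤ 0.67) ≈ 2 · 0.06337 = 0.12674 ≈ 0.1267.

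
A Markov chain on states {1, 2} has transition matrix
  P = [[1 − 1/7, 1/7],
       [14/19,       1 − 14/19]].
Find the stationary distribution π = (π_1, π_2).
π_1 = 98/117, π_2 = 19/117

Solve πP = π with π_1 + π_2 = 1. From πP = π: π_1 · (1 − 1/7) + π_2 · 14/19 = π_1 ⇒ π_2 · 14/19 = π_1 · 1/7 ⇒ π_2/π_1 = (1/7)/(14/19) = 19/98. Together with π_1 + π_2 = 1:
  π_1 = (14/19)/(1/7 + 14/19) = (14/19)/(117/133) = 98/117,
  π_2 = (1/7)/(1/7 + 14/19) = (1/7)/(117/133) = 19/117.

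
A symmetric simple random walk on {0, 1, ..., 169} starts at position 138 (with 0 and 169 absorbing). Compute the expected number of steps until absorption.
E[τ | X_0 = 138] = 4278

Let v_k = E[τ | X_0 = k]. Boundary: v_0 = v_169 = 0. Recurrence: v_k = 1 + (v_{k-1} + v_{k+1})/2 for 1 ≤ k ≤ 168. The particular solution to v_k − (v_{k-1} + v_{k+1})/2 = 1 is v_k = −k^2. Adding homogeneous solution A + B k and matching boundaries gives v_k = k (169 − k). Substituting k = 138: v_138 = 138 · 31 = 4278.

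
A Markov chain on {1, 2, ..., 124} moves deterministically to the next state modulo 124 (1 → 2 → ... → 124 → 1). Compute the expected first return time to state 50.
E[T_50 | X_0 = 50] = 124

The chain cycles deterministically, so starting at state 50 it returns in exactly 124 steps. Equivalently, the stationary distribution is uniform π_j = 1/124 for every state j, so by Kac's formula E[T_50] = 1/π_50 = 124.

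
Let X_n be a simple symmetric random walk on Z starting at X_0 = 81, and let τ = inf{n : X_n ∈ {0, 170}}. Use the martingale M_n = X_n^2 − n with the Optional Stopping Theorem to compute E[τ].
E[τ] = 7209

M_n = X_n^2 − n is a martingale (since E[X_{n+1}^2 | F_n] = X_n^2 + 1). By OST (τ has finite mean in a bounded region), E[M_τ] = E[M_0] = X_0^2 − 0 = 81^2 = 6561. Also E[M_τ] = E[X_τ^2] − E[τ]. The walk exits at 0 or 170, with P(hit 170 first) = 81/170, so E[X_τ^2] = 170^2 · 81/170 + 0 = 13770. Thus E[τ] = E[X_τ^2] − E[M_τ] = 13770 − 6561 = 7209 = 81(170 − 81) = 7209.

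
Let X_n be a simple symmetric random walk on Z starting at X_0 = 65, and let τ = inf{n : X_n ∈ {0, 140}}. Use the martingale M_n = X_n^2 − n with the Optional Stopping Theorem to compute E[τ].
E[τ] = 4875

M_n = X_n^2 − n is a martingale (since E[X_{n+1}^2 | F_n] = X_n^2 + 1). By OST (τ has finite mean in a bounded region), E[M_τ] = E[M_0] = X_0^2 − 0 = 65^2 = 4225. Also E[M_τ] = E[X_τ^2] − E[τ]. The walk exits at 0 or 140, with P(hit 140 first) = 65/140, so E[X_τ^2] = 140^2 · 65/140 + 0 = 9100. Thus E[τ] = E[X_τ^2] − E[M_τ] = 9100 − 4225 = 4875 = 65(140 − 65) = 4875.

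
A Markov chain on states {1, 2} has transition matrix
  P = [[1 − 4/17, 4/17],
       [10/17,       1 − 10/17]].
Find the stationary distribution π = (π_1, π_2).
π_1 = 5/7, π_2 = 2/7

Solve πP = π with π_1 + π_2 = 1. From πP = π: π_1 · (1 − 4/17) + π_2 · 10/17 = π_1 ⇒ π_2 · 10/17 = π_1 · 4/17 ⇒ π_2/π_1 = (4/17)/(10/17) = 2/5. Together with π_1 + π_2 = 1:
  π_1 = (10/17)/(4/17 + 10/17) = (10/17)/(14/17) = 5/7,
  π_2 = (4/17)/(4/17 + 10/17) = (4/17)/(14/17) = 2/7.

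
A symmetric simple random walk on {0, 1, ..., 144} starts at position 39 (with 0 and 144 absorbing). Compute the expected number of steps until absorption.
E[τ | X_0 = 39] = 4095

Let v_k = E[τ | X_0 = k]. Boundary: v_0 = v_144 = 0. Recurrence: v_k = 1 + (v_{k-1} + v_{k+1})/2 for 1 ≤ k ≤ 143. The particular solution to v_k − (v_{k-1} + v_{k+1})/2 = 1 is v_k = −k^2. Adding homogeneous solution A + B k and matching boundaries gives v_k = k (144 − k). Substituting k = 39: v_39 = 39 · 105 = 4095.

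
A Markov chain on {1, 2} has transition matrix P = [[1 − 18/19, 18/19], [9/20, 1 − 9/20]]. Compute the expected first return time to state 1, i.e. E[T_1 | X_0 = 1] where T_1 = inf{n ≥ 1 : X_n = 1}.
E[T_1 | X_0 = 1] = 1/π_1 = 59/19

For an irreducible recurrent Markov chain with stationary distribution π, E[T_i | X_0 = i] = 1/π_i (Kac's formula). Here π_1 = (9/20)/(18/19 + 9/20) = (9/20)/(531/380) = 19/59, so E[T_1 | X_0 = 1] = 1/π_1 = (18/19 + 9/20)/(9/20) = (531/380)/(9/20) = 59/19.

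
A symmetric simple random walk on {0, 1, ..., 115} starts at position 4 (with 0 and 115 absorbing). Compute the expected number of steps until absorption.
E[τ | X_0 = 4] = 444

Let v_k = E[τ | X_0 = k]. Boundary: v_0 = v_115 = 0. Recurrence: v_k = 1 + (v_{k-1} + v_{k+1})/2 for 1 ≤ k ≤ 114. The particular solution to v_k − (v_{k-1} + v_{k+1})/2 = 1 is v_k = −k^2. Adding homogeneous solution A + B k and matching boundaries gives v_k = k (115 − k). Substituting k = 4: v_4 = 4 · 111 = 444.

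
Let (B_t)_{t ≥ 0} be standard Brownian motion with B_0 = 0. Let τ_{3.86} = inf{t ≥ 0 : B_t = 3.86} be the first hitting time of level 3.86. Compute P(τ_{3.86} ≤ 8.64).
P(τ_{3.86} ≤ 8.64) = 2(1 − Φ(3.86/√8.64)) = 2(1 − Φ(1.3132)) ≈ 0.1891

By the reflection principle for standard BM, P(τ_b ≤ t) = 2 · P(B_t ≥ b). Since B_t ~ N(0, t), P(B_t ≥ 3.86) = 1 − Φ(3.86/√t) = 1 − Φ(3.86/√8.64) = 1 − Φ(1.3132) ≈ 0.09456. Doubling: P(τ_{3.86} ≤ 8.64) ≈ 2 · 0.09456 = 0.18912 ≈ 0.1891.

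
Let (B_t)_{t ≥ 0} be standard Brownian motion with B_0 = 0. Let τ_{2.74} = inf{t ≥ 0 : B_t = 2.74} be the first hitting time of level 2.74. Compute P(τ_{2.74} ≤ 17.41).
P(τ_{2.74} ≤ 17.41) = 2(1 − Φ(2.74/√17.41)) = 2(1 − Φ(0.6567)) ≈ 0.5114

By the reflection principle for standard BM, P(τ_b ≤ t) = 2 · P(B_t ≥ b). Since B_t ~ N(0, t), P(B_t ≥ 2.74) = 1 − Φ(2.74/√t) = 1 − Φ(2.74/√17.41) = 1 − Φ(0.6567) ≈ 0.25569. Doubling: P(τ_{2.74} ≤ 17.41) ≈ 2 · 0.25569 = 0.51138 ≈ 0.5114.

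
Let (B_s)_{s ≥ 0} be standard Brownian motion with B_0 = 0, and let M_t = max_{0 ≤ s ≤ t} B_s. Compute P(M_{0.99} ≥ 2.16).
P(M_{0.99} ≥ 2.16) = 2·P(B_{0.99} ≥ 2.16) = 2(1 − Φ(2.16/√0.99)) ≈ 0.0299

By the reflection principle for Brownian motion, P(M_t ≥ a) = 2 · P(B_t ≥ a) for a ≥ 0. Since B_t ~ N(0, t), P(B_t ≥ 2.16) = 1 − Φ(2.16/√t) = 1 − Φ(2.16/√0.99) = 1 − Φ(2.1709). So
  P(M_{0.99} ≥ 2.16) = 2(1 − Φ(2.1709)) ≈ 0.0299.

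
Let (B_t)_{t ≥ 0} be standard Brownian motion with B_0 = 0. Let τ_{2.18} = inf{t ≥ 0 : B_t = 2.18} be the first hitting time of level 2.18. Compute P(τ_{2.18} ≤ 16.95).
P(τ_{2.18} ≤ 16.95) = 2(1 − Φ(2.18/√16.95)) = 2(1 − Φ(0.5295)) ≈ 0.5965

By the reflection principle for standard BM, P(τ_b ≤ t) = 2 · P(B_t ≥ b). Since B_t ~ N(0, t), P(B_t ≥ 2.18) = 1 − Φ(2.18/√t) = 1 − Φ(2.18/√16.95) = 1 − Φ(0.5295) ≈ 0.29823. Doubling: P(τ_{2.18} ≤ 16.95) ≈ 2 · 0.29823 = 0.59646 ≈ 0.5965.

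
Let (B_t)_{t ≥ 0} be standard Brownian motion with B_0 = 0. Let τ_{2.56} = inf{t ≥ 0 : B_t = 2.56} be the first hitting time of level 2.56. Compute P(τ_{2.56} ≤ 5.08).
P(τ_{2.56} ≤ 5.08) = 2(1 − Φ(2.56/√5.08)) = 2(1 − Φ(1.1358)) ≈ 0.2560

By the reflection principle for standard BM, P(τ_b ≤ t) = 2 · P(B_t ≥ b). Since B_t ~ N(0, t), P(B_t ≥ 2.56) = 1 − Φ(2.56/√t) = 1 − Φ(2.56/√5.08) = 1 − Φ(1.1358) ≈ 0.12802. Doubling: P(τ_{2.56} ≤ 5.08) ≈ 2 · 0.12802 = 0.25604 ≈ 0.2560.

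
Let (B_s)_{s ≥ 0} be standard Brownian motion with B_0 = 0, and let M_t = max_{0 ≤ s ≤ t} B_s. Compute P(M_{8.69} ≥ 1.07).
P(M_{8.69} ≥ 1.07) = 2·P(B_{8.69} ≥ 1.07) = 2(1 − Φ(1.07/√8.69)) ≈ 0.7166

By the reflection principle for Brownian motion, P(M_t ≥ a) = 2 · P(B_t ≥ a) for a ≥ 0. Since B_t ~ N(0, t), P(B_t ≥ 1.07) = 1 − Φ(1.07/√t) = 1 − Φ(1.07/√8.69) = 1 − Φ(0.3630). So
  P(M_{8.69} ≥ 1.07) = 2(1 − Φ(0.3630)) ≈ 0.7166.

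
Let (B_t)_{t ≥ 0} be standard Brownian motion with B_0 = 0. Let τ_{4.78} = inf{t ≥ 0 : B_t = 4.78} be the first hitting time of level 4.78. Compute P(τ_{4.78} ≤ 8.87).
P(τ_{4.78} ≤ 8.87) = 2(1 − Φ(4.78/√8.87)) = 2(1 − Φ(1.6050)) ≈ 0.1085

By the reflection principle for standard BM, P(τ_b ≤ t) = 2 · P(B_t ≥ b). Since B_t ~ N(0, t), P(B_t ≥ 4.78) = 1 − Φ(4.78/√t) = 1 − Φ(4.78/√8.87) = 1 − Φ(1.6050) ≈ 0.05425. Doubling: P(τ_{4.78} ≤ 8.87) ≈ 2 · 0.05425 = 0.10850 ≈ 0.1085.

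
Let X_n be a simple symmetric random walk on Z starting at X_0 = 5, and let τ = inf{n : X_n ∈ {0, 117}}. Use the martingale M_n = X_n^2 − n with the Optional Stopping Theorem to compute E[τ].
E[τ] = 560

M_n = X_n^2 − n is a martingale (since E[X_{n+1}^2 | F_n] = X_n^2 + 1). By OST (τ has finite mean in a bounded region), E[M_τ] = E[M_0] = X_0^2 − 0 = 5^2 = 25. Also E[M_τ] = E[X_τ^2] − E[τ]. The walk exits at 0 or 117, with P(hit 117 first) = 5/117, so E[X_τ^2] = 117^2 · 5/117 + 0 = 585. Thus E[τ] = E[X_τ^2] − E[M_τ] = 585 − 25 = 560 = 5(117 − 5) = 560.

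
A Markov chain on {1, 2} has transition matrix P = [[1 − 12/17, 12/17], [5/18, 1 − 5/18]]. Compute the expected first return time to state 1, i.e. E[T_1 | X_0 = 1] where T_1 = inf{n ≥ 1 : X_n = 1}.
E[T_1 | X_0 = 1] = 1/π_1 = 301/85

For an irreducible recurrent Markov chain with stationary distribution π, E[T_i | X_0 = i] = 1/π_i (Kac's formula). Here π_1 = (5/18)/(12/17 + 5/18) = (5/18)/(301/306) = 85/301, so E[T_1 | X_0 = 1] = 1/π_1 = (12/17 + 5/18)/(5/18) = (301/306)/(5/18) = 301/85.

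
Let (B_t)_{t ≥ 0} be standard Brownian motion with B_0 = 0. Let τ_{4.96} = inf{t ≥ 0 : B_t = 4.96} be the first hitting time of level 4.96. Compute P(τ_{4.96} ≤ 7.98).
P(τ_{4.96} ≤ 7.98) = 2(1 − Φ(4.96/√7.98)) = 2(1 − Φ(1.7558)) ≈ 0.0791

By the reflection principle for standard BM, P(τ_b ≤ t) = 2 · P(B_t ≥ b). Since B_t ~ N(0, t), P(B_t ≥ 4.96) = 1 − Φ(4.96/√t) = 1 − Φ(4.96/√7.98) = 1 − Φ(1.7558) ≈ 0.03956. Doubling: P(τ_{4.96} ≤ 7.98) ≈ 2 · 0.03956 = 0.07912 ≈ 0.0791.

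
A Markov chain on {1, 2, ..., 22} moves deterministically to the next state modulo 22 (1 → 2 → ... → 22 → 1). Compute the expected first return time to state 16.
E[T_16 | X_0 = 16] = 22

The chain cycles deterministically, so starting at state 16 it returns in exactly 22 steps. Equivalently, the stationary distribution is uniform π_j = 1/22 for every state j, so by Kac's formula E[T_16] = 1/π_16 = 22.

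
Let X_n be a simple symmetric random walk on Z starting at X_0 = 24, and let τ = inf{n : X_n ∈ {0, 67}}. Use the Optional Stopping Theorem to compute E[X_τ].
E[X_τ] = 24

X_n is a martingale and τ is a bounded-mean stopping time (indeed τ is finite a.s. with bounded expectation since the walk is in a bounded region). By the OST, E[X_τ] = E[X_0] = 24. Equivalently: E[X_τ] = 67 · P(hit 67 first) + 0 · P(hit 0 first) = 67 · (24/67) = 24.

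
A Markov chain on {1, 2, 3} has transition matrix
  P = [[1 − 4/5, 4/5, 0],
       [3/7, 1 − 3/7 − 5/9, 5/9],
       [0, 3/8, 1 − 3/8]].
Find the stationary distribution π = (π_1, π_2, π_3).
π = (405/2281, 756/2281, 1120/2281)

This is a birth-death chain on three states, which satisfies detailed balance: π_1 · P_{12} = π_2 · P_{21} and π_2 · P_{23} = π_3 · P_{32}.
From π_1 · 4/5 = π_2 · 3/7: π_2/π_1 = (4/5)/(3/7) = 28/15.
From π_2 · 5/9 = π_3 · 3/8: π_3/π_2 = (5/9)/(3/8) = 40/27.
Take π_1 proportional to 1; then unnormalized π = (1, 28/15, 224/81). Normalize by dividing by the sum 2281/405:
  π = (405/2281, 756/2281, 1120/2281).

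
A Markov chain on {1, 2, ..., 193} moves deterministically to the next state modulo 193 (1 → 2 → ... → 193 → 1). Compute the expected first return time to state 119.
E[T_119 | X_0 = 119] = 193

The chain cycles deterministically, so starting at state 119 it returns in exactly 193 steps. Equivalently, the stationary distribution is uniform π_j = 1/193 for every state j, so by Kac's formula E[T_119] = 1/π_119 = 193.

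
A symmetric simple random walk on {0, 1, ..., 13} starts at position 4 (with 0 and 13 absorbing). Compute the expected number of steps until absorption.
E[τ | X_0 = 4] = 36

Let v_k = E[τ | X_0 = k]. Boundary: v_0 = v_13 = 0. Recurrence: v_k = 1 + (v_{k-1} + v_{k+1})/2 for 1 ≤ k ≤ 12. The particular solution to v_k − (v_{k-1} + v_{k+1})/2 = 1 is v_k = −k^2. Adding homogeneous solution A + B k and matching boundaries gives v_k = k (13 − k). Substituting k = 4: v_4 = 4 · 9 = 36.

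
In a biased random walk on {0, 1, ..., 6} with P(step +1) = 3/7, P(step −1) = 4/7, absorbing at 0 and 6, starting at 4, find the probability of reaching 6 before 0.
P(hit 6 before 0) = (1 − (4/3)^4) / (1 − (4/3)^6) = 225/481

Let u_k denote P(reach 6 before 0 | start at k). Boundary: u_0 = 0, u_6 = 1. Recurrence: u_k = 3/7·u_{k+1} + 4/7·u_{k-1} for 1 ≤ k ≤ 5. Try u_k = A + B·r^k with r = q/p = (4/7)/(3/7) = 4/3. Substitution satisfies the recurrence; boundary conditions give:
  u_k = (1 − r^k) / (1 − r^N) = (1 − (4/3)^4) / (1 − (4/3)^6) = 225/481.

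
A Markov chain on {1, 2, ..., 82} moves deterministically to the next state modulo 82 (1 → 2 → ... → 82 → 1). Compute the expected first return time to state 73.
E[T_73 | X_0 = 73] = 82

The chain cycles deterministically, so starting at state 73 it returns in exactly 82 steps. Equivalently, the stationary distribution is uniform π_j = 1/82 for every state j, so by Kac's formula E[T_73] = 1/π_73 = 82.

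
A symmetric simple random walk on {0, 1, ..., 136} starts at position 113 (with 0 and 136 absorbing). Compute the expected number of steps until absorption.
E[τ | X_0 = 113] = 2599

Let v_k = E[τ | X_0 = k]. Boundary: v_0 = v_136 = 0. Recurrence: v_k = 1 + (v_{k-1} + v_{k+1})/2 for 1 ≤ k ≤ 135. The particular solution to v_k − (v_{k-1} + v_{k+1})/2 = 1 is v_k = −k^2. Adding homogeneous solution A + B k and matching boundaries gives v_k = k (136 − k). Substituting k = 113: v_113 = 113 · 23 = 2599.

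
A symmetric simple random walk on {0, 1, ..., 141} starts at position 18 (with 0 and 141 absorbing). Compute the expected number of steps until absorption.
E[τ | X_0 = 18] = 2214

Let v_k = E[τ | X_0 = k]. Boundary: v_0 = v_141 = 0. Recurrence: v_k = 1 + (v_{k-1} + v_{k+1})/2 for 1 ≤ k ≤ 140. The particular solution to v_k − (v_{k-1} + v_{k+1})/2 = 1 is v_k = −k^2. Adding homogeneous solution A + B k and matching boundaries gives v_k = k (141 − k). Substituting k = 18: v_18 = 18 · 123 = 2214.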